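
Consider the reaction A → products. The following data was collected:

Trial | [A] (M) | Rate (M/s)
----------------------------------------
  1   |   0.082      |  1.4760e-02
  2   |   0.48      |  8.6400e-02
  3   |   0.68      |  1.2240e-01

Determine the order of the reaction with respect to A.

first order (1)

Step 1: Compare trials to find order n where rate₂/rate₁ = ([A]₂/[A]₁)^n
Step 2: rate₂/rate₁ = 8.6400e-02/1.4760e-02 = 5.854
Step 3: [A]₂/[A]₁ = 0.48/0.082 = 5.854
Step 4: n = ln(5.854)/ln(5.854) = 1.00 ≈ 1
Step 5: The reaction is first order in A.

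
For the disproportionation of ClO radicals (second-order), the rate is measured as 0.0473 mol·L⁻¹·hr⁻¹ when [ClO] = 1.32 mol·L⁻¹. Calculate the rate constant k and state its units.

0.02715 (mol·L⁻¹)⁻¹·hr⁻¹

Step 1: rate = k[ClO]^2, so k = rate / [ClO]^2.
Step 2: k = 0.0473 / (1.32)^2 = 0.0473 / 1.742.
Step 3: k = 0.02715 (mol·L⁻¹)⁻¹·hr⁻¹.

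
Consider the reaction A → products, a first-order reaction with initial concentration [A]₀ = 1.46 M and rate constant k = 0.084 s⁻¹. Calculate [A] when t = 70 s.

0.00408 M

Step 1: For a first-order reaction: [A] = [A]₀ × e^(-kt)
Step 2: [A] = 1.46 × e^(-0.084 × 70)
Step 3: [A] = 1.46 × e^(-5.88)
Step 4: [A] = 1.46 × 0.00279479 = 0.00408 M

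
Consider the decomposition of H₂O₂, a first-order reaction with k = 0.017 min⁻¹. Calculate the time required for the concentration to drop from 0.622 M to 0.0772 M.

122.7 min

Step 1: For first-order: t = ln([H₂O₂]₀/[H₂O₂])/k
Step 2: t = ln(0.622/0.0772)/0.017
Step 3: t = ln(8.057)/0.017
Step 4: t = 2.087/0.017 = 122.7 min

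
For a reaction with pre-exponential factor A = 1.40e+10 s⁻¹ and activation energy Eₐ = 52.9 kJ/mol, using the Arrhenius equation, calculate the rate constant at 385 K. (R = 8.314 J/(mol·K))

9.30e+02 s⁻¹

Step 1: Use the Arrhenius equation: k = A × exp(-Eₐ/RT)
Step 2: Convert Eₐ to J/mol: 52.9 kJ/mol = 52900 J/mol
Step 3: Calculate the exponent: -Eₐ/(RT) = -52900/(8.314 × 385) = -16.52665
Step 4: k = 1.40e+10 × exp(-16.52665)
Step 5: k = 1.40e+10 × 6.64610e-08 = 9.3045e+02 s⁻¹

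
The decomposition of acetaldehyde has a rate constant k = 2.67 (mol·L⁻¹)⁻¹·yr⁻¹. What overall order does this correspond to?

second order (2)

Step 1: The units of k for an nth-order reaction are (concentration)^(1-n)·(time)⁻¹.
Step 2: Here k has units (mol·L⁻¹)⁻¹·yr⁻¹, so the concentration exponent is -1.
Step 3: 1 - n = -1 ⇒ n = 2. The reaction is second order.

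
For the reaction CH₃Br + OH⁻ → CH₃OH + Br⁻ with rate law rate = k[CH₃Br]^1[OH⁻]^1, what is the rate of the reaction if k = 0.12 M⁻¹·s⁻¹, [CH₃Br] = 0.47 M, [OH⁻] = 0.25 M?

0.0141 M/s

Step 1: The rate law is rate = k[CH₃Br]^1[OH⁻]^1
Step 2: Substitute: rate = 0.12 × (0.47)^1 × (0.25)^1
Step 3: rate = 0.12 × 0.47 × 0.25 = 0.0141 M/s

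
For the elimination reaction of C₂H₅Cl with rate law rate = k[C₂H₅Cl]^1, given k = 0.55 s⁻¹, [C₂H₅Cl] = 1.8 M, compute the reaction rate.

0.99 M/s

Step 1: Identify the rate law: rate = k[C₂H₅Cl]^1
Step 2: Substitute values: rate = 0.55 × (1.8)^1
Step 3: Calculate: rate = 0.55 × 1.8 = 0.99 M/s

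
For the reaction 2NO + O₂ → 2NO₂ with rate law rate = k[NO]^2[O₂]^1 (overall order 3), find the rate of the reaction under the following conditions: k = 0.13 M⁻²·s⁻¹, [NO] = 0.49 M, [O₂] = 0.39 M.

0.01217 M/s

Step 1: The rate law is rate = k[NO]^2[O₂]^1, overall order = 2+1 = 3
Step 2: Substitute values: rate = 0.13 × (0.49)^2 × (0.39)^1
Step 3: rate = 0.13 × 0.2401 × 0.39 = 0.0121731 M/s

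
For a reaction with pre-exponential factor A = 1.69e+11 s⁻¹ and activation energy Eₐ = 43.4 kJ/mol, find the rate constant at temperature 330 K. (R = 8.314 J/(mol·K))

2.28e+04 s⁻¹

Step 1: Use the Arrhenius equation: k = A × exp(-Eₐ/RT)
Step 2: Convert Eₐ to J/mol: 43.4 kJ/mol = 43400 J/mol
Step 3: Calculate the exponent: -Eₐ/(RT) = -43400/(8.314 × 330) = -15.81852
Step 4: k = 1.69e+11 × exp(-15.81852)
Step 5: k = 1.69e+11 × 1.34929e-07 = 2.2803e+04 s⁻¹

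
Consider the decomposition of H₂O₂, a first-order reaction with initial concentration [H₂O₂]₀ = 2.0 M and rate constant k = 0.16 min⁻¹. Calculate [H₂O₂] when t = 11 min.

0.3441 M

Step 1: For a first-order reaction: [H₂O₂] = [H₂O₂]₀ × e^(-kt)
Step 2: [H₂O₂] = 2.0 × e^(-0.16 × 11)
Step 3: [H₂O₂] = 2.0 × e^(-1.76)
Step 4: [H₂O₂] = 2.0 × 0.172045 = 0.3441 M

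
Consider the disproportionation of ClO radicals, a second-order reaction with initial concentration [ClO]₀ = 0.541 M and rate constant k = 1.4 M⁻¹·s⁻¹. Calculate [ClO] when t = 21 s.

0.032 M

Step 1: For a second-order reaction: 1/[ClO] = 1/[ClO]₀ + kt
Step 2: 1/[ClO] = 1/0.541 + 1.4 × 21
Step 3: 1/[ClO] = 1.848 + 29.4 = 31.25
Step 4: [ClO] = 1/31.25 = 0.032 M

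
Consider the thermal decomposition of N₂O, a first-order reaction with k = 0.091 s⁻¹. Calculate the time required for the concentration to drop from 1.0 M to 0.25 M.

15.23 s

Step 1: For first-order: t = ln([N₂O]₀/[N₂O])/k
Step 2: t = ln(1.0/0.25)/0.091
Step 3: t = ln(4)/0.091
Step 4: t = 1.386/0.091 = 15.23 s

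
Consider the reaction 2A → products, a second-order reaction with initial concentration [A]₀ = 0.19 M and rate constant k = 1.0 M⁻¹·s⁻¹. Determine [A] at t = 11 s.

0.06149 M

Step 1: For a second-order reaction: 1/[A] = 1/[A]₀ + kt
Step 2: 1/[A] = 1/0.19 + 1.0 × 11
Step 3: 1/[A] = 5.263 + 11 = 16.26
Step 4: [A] = 1/16.26 = 0.06149 M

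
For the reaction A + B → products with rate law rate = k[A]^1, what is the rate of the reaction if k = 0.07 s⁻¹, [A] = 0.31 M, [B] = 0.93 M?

0.0217 M/s

Step 1: The rate law is rate = k[A]^1
Step 2: Note that the rate does not depend on [B] (zero order in B).
Step 3: rate = 0.07 × (0.31)^1 = 0.0217 M/s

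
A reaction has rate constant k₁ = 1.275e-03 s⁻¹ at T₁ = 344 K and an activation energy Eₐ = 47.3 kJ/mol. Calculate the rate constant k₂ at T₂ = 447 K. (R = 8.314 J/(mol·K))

5.762e-02 s⁻¹

Step 1: Use the two-temperature Arrhenius form: ln(k₂/k₁) = -Eₐ/R × (1/T₂ - 1/T₁)
Step 2: Convert Eₐ to J/mol: 47.3 kJ/mol = 47300 J/mol
Step 3: 1/T₂ - 1/T₁ = 1/447 - 1/344 = -6.698403e-04 K⁻¹
Step 4: ln(k₂/k₁) = -47300/8.314 × -6.698403e-04 = 3.81085
Step 5: k₂ = k₁ × exp(3.81085) = 1.275e-03 × 4.51888e+01 = 5.762e-02 s⁻¹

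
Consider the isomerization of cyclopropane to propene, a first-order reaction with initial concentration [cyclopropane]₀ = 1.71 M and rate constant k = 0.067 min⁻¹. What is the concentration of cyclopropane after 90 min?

0.004113 M

Step 1: For a first-order reaction: [cyclopropane] = [cyclopropane]₀ × e^(-kt)
Step 2: [cyclopropane] = 1.71 × e^(-0.067 × 90)
Step 3: [cyclopropane] = 1.71 × e^(-6.03)
Step 4: [cyclopropane] = 1.71 × 0.00240549 = 0.004113 M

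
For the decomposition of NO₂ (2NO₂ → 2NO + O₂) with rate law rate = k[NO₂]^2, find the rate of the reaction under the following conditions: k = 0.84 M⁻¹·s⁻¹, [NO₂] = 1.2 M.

1.21 M/s

Step 1: Identify the rate law: rate = k[NO₂]^2
Step 2: Substitute values: rate = 0.84 × (1.2)^2
Step 3: Calculate: rate = 0.84 × 1.44 = 1.2096 M/s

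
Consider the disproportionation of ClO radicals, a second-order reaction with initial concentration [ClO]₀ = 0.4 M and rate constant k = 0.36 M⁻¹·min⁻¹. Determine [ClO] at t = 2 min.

0.3106 M

Step 1: For a second-order reaction: 1/[ClO] = 1/[ClO]₀ + kt
Step 2: 1/[ClO] = 1/0.4 + 0.36 × 2
Step 3: 1/[ClO] = 2.5 + 0.72 = 3.22
Step 4: [ClO] = 1/3.22 = 0.3106 M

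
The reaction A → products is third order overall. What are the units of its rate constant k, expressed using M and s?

M⁻²·s⁻¹

Step 1: For overall order n, rate = k × (concentration)^n.
Step 2: Rate has units M·s⁻¹; concentration term has units M^3.
Step 3: k = rate / (concentration)^n, so units of k = M^(1-3)·s⁻¹ = M⁻²·s⁻¹.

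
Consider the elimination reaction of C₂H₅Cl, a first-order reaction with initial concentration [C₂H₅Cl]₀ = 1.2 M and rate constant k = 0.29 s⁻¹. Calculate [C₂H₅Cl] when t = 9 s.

0.08824 M

Step 1: For a first-order reaction: [C₂H₅Cl] = [C₂H₅Cl]₀ × e^(-kt)
Step 2: [C₂H₅Cl] = 1.2 × e^(-0.29 × 9)
Step 3: [C₂H₅Cl] = 1.2 × e^(-2.61)
Step 4: [C₂H₅Cl] = 1.2 × 0.0735345 = 0.08824 M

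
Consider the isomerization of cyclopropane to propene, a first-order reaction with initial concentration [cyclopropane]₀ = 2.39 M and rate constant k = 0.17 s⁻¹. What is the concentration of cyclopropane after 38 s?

0.00374 M

Step 1: For a first-order reaction: [cyclopropane] = [cyclopropane]₀ × e^(-kt)
Step 2: [cyclopropane] = 2.39 × e^(-0.17 × 38)
Step 3: [cyclopropane] = 2.39 × e^(-6.46)
Step 4: [cyclopropane] = 2.39 × 0.0015648 = 0.00374 M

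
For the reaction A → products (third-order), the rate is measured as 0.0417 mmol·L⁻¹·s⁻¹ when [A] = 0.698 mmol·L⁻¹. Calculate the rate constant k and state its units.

0.1226 (mmol·L⁻¹)⁻²·s⁻¹

Step 1: rate = k[A]^3, so k = rate / [A]^3.
Step 2: k = 0.0417 / (0.698)^3 = 0.0417 / 0.3401.
Step 3: k = 0.1226 (mmol·L⁻¹)⁻²·s⁻¹.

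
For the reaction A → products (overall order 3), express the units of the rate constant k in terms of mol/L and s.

(mol/L)⁻²·s⁻¹

Step 1: For overall order n, rate = k × (concentration)^n.
Step 2: Rate has units mol/L·s⁻¹; concentration term has units (mol/L)^3.
Step 3: k = rate / (concentration)^n, so units of k = (mol/L)^(1-3)·s⁻¹ = (mol/L)⁻²·s⁻¹.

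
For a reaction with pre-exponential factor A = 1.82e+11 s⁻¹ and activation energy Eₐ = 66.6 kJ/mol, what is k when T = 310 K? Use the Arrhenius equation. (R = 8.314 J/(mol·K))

1.09e+00 s⁻¹

Step 1: Use the Arrhenius equation: k = A × exp(-Eₐ/RT)
Step 2: Convert Eₐ to J/mol: 66.6 kJ/mol = 66600 J/mol
Step 3: Calculate the exponent: -Eₐ/(RT) = -66600/(8.314 × 310) = -25.84060
Step 4: k = 1.82e+11 × exp(-25.84060)
Step 5: k = 1.82e+11 × 5.99198e-12 = 1.0905e+00 s⁻¹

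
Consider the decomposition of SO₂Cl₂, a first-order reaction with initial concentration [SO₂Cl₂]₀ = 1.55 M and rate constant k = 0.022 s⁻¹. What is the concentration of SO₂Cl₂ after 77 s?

0.2849 M

Step 1: For a first-order reaction: [SO₂Cl₂] = [SO₂Cl₂]₀ × e^(-kt)
Step 2: [SO₂Cl₂] = 1.55 × e^(-0.022 × 77)
Step 3: [SO₂Cl₂] = 1.55 × e^(-1.694)
Step 4: [SO₂Cl₂] = 1.55 × 0.183783 = 0.2849 M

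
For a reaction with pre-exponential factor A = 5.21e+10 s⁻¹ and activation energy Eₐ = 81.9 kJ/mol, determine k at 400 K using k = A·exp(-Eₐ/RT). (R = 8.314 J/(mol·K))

1.05e+00 s⁻¹

Step 1: Use the Arrhenius equation: k = A × exp(-Eₐ/RT)
Step 2: Convert Eₐ to J/mol: 81.9 kJ/mol = 81900 J/mol
Step 3: Calculate the exponent: -Eₐ/(RT) = -81900/(8.314 × 400) = -24.62713
Step 4: k = 5.21e+10 × exp(-24.62713)
Step 5: k = 5.21e+10 × 2.01638e-11 = 1.0505e+00 s⁻¹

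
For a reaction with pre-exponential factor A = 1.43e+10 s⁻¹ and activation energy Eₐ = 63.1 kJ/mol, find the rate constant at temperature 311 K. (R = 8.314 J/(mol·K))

3.60e-01 s⁻¹

Step 1: Use the Arrhenius equation: k = A × exp(-Eₐ/RT)
Step 2: Convert Eₐ to J/mol: 63.1 kJ/mol = 63100 J/mol
Step 3: Calculate the exponent: -Eₐ/(RT) = -63100/(8.314 × 311) = -24.40388
Step 4: k = 1.43e+10 × exp(-24.40388)
Step 5: k = 1.43e+10 × 2.52075e-11 = 3.6047e-01 s⁻¹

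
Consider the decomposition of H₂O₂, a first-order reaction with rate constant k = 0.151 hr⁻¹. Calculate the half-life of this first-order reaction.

4.59 hr

Step 1: For a first-order reaction, t₁/₂ = ln(2)/k
Step 2: t₁/₂ = ln(2)/0.151
Step 3: t₁/₂ = 0.6931/0.151 = 4.59 hr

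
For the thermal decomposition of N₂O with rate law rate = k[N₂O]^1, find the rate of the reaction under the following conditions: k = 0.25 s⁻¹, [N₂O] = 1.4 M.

0.35 M/s

Step 1: Identify the rate law: rate = k[N₂O]^1
Step 2: Substitute values: rate = 0.25 × (1.4)^1
Step 3: Calculate: rate = 0.25 × 1.4 = 0.35 M/s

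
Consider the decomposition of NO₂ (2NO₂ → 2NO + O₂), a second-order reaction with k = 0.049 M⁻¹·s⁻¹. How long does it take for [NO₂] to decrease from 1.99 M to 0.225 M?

80.45 s

Step 1: For second-order: t = (1/[NO₂] - 1/[NO₂]₀)/k
Step 2: t = (1/0.225 - 1/1.99)/0.049
Step 3: t = (4.444 - 0.5025)/0.049
Step 4: t = 3.942/0.049 = 80.45 s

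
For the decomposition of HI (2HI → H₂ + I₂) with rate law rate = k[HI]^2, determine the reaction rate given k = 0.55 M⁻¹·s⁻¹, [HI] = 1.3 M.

0.9295 M/s

Step 1: Identify the rate law: rate = k[HI]^2
Step 2: Substitute values: rate = 0.55 × (1.3)^2
Step 3: Calculate: rate = 0.55 × 1.69 = 0.9295 M/s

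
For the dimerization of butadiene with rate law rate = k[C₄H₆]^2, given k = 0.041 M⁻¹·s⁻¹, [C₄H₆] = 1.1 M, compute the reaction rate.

0.04961 M/s

Step 1: Identify the rate law: rate = k[C₄H₆]^2
Step 2: Substitute values: rate = 0.041 × (1.1)^2
Step 3: Calculate: rate = 0.041 × 1.21 = 0.04961 M/s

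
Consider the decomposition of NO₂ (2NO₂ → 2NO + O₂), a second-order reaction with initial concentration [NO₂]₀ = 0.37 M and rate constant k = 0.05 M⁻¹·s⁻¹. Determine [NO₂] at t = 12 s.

0.3028 M

Step 1: For a second-order reaction: 1/[NO₂] = 1/[NO₂]₀ + kt
Step 2: 1/[NO₂] = 1/0.37 + 0.05 × 12
Step 3: 1/[NO₂] = 2.703 + 0.6 = 3.303
Step 4: [NO₂] = 1/3.303 = 0.3028 M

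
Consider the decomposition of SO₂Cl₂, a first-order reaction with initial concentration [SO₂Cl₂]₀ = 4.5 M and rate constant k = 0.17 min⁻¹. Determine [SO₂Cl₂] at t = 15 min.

0.3514 M

Step 1: For a first-order reaction: [SO₂Cl₂] = [SO₂Cl₂]₀ × e^(-kt)
Step 2: [SO₂Cl₂] = 4.5 × e^(-0.17 × 15)
Step 3: [SO₂Cl₂] = 4.5 × e^(-2.55)
Step 4: [SO₂Cl₂] = 4.5 × 0.0780817 = 0.3514 M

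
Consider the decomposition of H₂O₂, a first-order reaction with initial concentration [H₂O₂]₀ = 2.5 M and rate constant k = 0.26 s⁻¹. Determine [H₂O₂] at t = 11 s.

0.1432 M

Step 1: For a first-order reaction: [H₂O₂] = [H₂O₂]₀ × e^(-kt)
Step 2: [H₂O₂] = 2.5 × e^(-0.26 × 11)
Step 3: [H₂O₂] = 2.5 × e^(-2.86)
Step 4: [H₂O₂] = 2.5 × 0.0572688 = 0.1432 M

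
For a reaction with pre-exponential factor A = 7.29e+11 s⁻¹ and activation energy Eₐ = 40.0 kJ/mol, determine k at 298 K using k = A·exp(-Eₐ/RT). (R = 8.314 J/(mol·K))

7.10e+04 s⁻¹

Step 1: Use the Arrhenius equation: k = A × exp(-Eₐ/RT)
Step 2: Convert Eₐ to J/mol: 40.0 kJ/mol = 40000 J/mol
Step 3: Calculate the exponent: -Eₐ/(RT) = -40000/(8.314 × 298) = -16.14484
Step 4: k = 7.29e+11 × exp(-16.14484)
Step 5: k = 7.29e+11 × 9.73610e-08 = 7.0976e+04 s⁻¹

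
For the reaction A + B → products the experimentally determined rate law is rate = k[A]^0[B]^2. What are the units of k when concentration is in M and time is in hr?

M⁻¹·hr⁻¹

Step 1: Overall order = 0 + 2 = 2.
Step 2: rate has units M·hr⁻¹; [A]^0[B]^2 has units M^2.
Step 3: k = rate/([A]^0[B]^2), so units of k = M^(1-2)·hr⁻¹ = M⁻¹·hr⁻¹.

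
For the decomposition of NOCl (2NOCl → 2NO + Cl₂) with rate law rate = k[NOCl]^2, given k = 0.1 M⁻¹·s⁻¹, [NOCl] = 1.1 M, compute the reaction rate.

0.121 M/s

Step 1: Identify the rate law: rate = k[NOCl]^2
Step 2: Substitute values: rate = 0.1 × (1.1)^2
Step 3: Calculate: rate = 0.1 × 1.21 = 0.121 M/s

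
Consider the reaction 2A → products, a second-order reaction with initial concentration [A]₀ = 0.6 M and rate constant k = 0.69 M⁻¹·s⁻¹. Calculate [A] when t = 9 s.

0.127 M

Step 1: For a second-order reaction: 1/[A] = 1/[A]₀ + kt
Step 2: 1/[A] = 1/0.6 + 0.69 × 9
Step 3: 1/[A] = 1.667 + 6.21 = 7.877
Step 4: [A] = 1/7.877 = 0.127 M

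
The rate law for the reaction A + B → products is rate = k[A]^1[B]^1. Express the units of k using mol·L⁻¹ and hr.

(mol·L⁻¹)⁻¹·hr⁻¹

Step 1: Overall order = 1 + 1 = 2.
Step 2: rate has units mol·L⁻¹·hr⁻¹; [A]^1[B]^1 has units (mol·L⁻¹)^2.
Step 3: k = rate/([A]^1[B]^1), so units of k = (mol·L⁻¹)^(1-2)·hr⁻¹ = (mol·L⁻¹)⁻¹·hr⁻¹.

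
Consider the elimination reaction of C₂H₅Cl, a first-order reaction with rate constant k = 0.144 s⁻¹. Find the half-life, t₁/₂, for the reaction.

4.814 s

Step 1: For a first-order reaction, t₁/₂ = ln(2)/k
Step 2: t₁/₂ = ln(2)/0.144
Step 3: t₁/₂ = 0.6931/0.144 = 4.814 s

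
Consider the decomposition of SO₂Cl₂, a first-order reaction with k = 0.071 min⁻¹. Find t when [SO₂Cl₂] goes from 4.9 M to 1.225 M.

19.53 min

Step 1: For first-order: t = ln([SO₂Cl₂]₀/[SO₂Cl₂])/k
Step 2: t = ln(4.9/1.225)/0.071
Step 3: t = ln(4)/0.071
Step 4: t = 1.386/0.071 = 19.53 min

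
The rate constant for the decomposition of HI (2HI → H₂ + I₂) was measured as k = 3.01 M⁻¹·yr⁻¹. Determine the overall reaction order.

second order (2)

Step 1: The units of k for an nth-order reaction are (concentration)^(1-n)·(time)⁻¹.
Step 2: Here k has units M⁻¹·yr⁻¹, so the concentration exponent is -1.
Step 3: 1 - n = -1 ⇒ n = 2. The reaction is second order.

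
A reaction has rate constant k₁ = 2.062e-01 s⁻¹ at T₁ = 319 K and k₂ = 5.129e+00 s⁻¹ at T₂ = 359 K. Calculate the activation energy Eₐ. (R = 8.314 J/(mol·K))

76.5 kJ/mol

Step 1: Use the two-temperature Arrhenius form: ln(k₂/k₁) = -Eₐ/R × (1/T₂ - 1/T₁)
Step 2: ln(k₂/k₁) = ln(5.129e+00/2.062e-01) = ln(24.8739) = 3.21382
Step 3: 1/T₂ - 1/T₁ = 1/359 - 1/319 = -3.492809e-04 K⁻¹
Step 4: Eₐ = -R × ln(k₂/k₁) / (1/T₂ - 1/T₁) = -8.314 × 3.21382 / -3.492809e-04
Step 5: Eₐ = 7.6499e+04 J/mol = 76.5 kJ/mol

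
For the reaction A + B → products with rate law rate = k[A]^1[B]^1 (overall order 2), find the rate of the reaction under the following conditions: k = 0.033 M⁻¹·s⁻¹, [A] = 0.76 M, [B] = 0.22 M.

0.005518 M/s

Step 1: The rate law is rate = k[A]^1[B]^1, overall order = 1+1 = 2
Step 2: Substitute values: rate = 0.033 × (0.76)^1 × (0.22)^1
Step 3: rate = 0.033 × 0.76 × 0.22 = 0.0055176 M/s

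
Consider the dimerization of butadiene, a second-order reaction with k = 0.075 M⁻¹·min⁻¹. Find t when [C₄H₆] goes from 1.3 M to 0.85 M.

5.43 min

Step 1: For second-order: t = (1/[C₄H₆] - 1/[C₄H₆]₀)/k
Step 2: t = (1/0.85 - 1/1.3)/0.075
Step 3: t = (1.176 - 0.7692)/0.075
Step 4: t = 0.4072/0.075 = 5.43 min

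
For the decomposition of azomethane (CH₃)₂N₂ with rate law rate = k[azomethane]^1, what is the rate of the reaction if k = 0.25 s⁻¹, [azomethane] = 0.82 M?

0.205 M/s

Step 1: Identify the rate law: rate = k[azomethane]^1
Step 2: Substitute values: rate = 0.25 × (0.82)^1
Step 3: Calculate: rate = 0.25 × 0.82 = 0.205 M/s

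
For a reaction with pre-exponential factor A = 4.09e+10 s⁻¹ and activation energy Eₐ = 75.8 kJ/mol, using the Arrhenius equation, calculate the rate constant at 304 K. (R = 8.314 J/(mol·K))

3.86e-03 s⁻¹

Step 1: Use the Arrhenius equation: k = A × exp(-Eₐ/RT)
Step 2: Convert Eₐ to J/mol: 75.8 kJ/mol = 75800 J/mol
Step 3: Calculate the exponent: -Eₐ/(RT) = -75800/(8.314 × 304) = -29.99063
Step 4: k = 4.09e+10 × exp(-29.99063)
Step 5: k = 4.09e+10 × 9.44572e-14 = 3.8633e-03 s⁻¹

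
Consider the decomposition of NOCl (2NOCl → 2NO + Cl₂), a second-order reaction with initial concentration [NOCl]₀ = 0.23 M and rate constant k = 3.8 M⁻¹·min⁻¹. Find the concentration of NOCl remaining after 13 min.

0.01861 M

Step 1: For a second-order reaction: 1/[NOCl] = 1/[NOCl]₀ + kt
Step 2: 1/[NOCl] = 1/0.23 + 3.8 × 13
Step 3: 1/[NOCl] = 4.348 + 49.4 = 53.75
Step 4: [NOCl] = 1/53.75 = 0.01861 M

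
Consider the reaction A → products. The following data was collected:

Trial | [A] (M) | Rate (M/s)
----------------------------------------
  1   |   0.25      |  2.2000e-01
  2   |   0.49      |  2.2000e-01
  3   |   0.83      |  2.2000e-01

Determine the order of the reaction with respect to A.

zeroth order (0)

Step 1: Compare trials - when concentration changes, rate stays constant.
Step 2: rate₂/rate₁ = 2.2000e-01/2.2000e-01 = 1
Step 3: [A]₂/[A]₁ = 0.49/0.25 = 1.96
Step 4: Since rate ratio ≈ (conc ratio)^0, the reaction is zeroth order.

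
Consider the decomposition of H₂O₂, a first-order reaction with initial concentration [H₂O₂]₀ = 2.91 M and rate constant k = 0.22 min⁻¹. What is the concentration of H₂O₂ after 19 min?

0.04452 M

Step 1: For a first-order reaction: [H₂O₂] = [H₂O₂]₀ × e^(-kt)
Step 2: [H₂O₂] = 2.91 × e^(-0.22 × 19)
Step 3: [H₂O₂] = 2.91 × e^(-4.18)
Step 4: [H₂O₂] = 2.91 × 0.0152985 = 0.04452 M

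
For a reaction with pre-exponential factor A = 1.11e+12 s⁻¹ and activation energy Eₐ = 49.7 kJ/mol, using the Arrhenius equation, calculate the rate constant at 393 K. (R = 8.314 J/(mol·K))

2.75e+05 s⁻¹

Step 1: Use the Arrhenius equation: k = A × exp(-Eₐ/RT)
Step 2: Convert Eₐ to J/mol: 49.7 kJ/mol = 49700 J/mol
Step 3: Calculate the exponent: -Eₐ/(RT) = -49700/(8.314 × 393) = -15.21086
Step 4: k = 1.11e+12 × exp(-15.21086)
Step 5: k = 1.11e+12 × 2.47746e-07 = 2.7500e+05 s⁻¹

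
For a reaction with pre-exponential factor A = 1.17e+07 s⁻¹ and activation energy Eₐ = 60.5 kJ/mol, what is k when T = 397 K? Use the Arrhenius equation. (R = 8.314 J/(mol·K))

1.28e-01 s⁻¹

Step 1: Use the Arrhenius equation: k = A × exp(-Eₐ/RT)
Step 2: Convert Eₐ to J/mol: 60.5 kJ/mol = 60500 J/mol
Step 3: Calculate the exponent: -Eₐ/(RT) = -60500/(8.314 × 397) = -18.32968
Step 4: k = 1.17e+07 × exp(-18.32968)
Step 5: k = 1.17e+07 × 1.09527e-08 = 1.2815e-01 s⁻¹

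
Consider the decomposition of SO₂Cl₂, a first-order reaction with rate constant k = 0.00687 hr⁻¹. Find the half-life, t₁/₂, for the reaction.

100.9 hr

Step 1: For a first-order reaction, t₁/₂ = ln(2)/k
Step 2: t₁/₂ = ln(2)/0.00687
Step 3: t₁/₂ = 0.6931/0.00687 = 100.9 hr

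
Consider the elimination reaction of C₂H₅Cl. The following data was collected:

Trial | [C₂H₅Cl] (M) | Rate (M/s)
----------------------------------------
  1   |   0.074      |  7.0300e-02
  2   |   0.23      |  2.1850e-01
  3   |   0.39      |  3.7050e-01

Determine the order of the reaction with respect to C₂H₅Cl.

first order (1)

Step 1: Compare trials to find order n where rate₂/rate₁ = ([C₂H₅Cl]₂/[C₂H₅Cl]₁)^n
Step 2: rate₂/rate₁ = 2.1850e-01/7.0300e-02 = 3.108
Step 3: [C₂H₅Cl]₂/[C₂H₅Cl]₁ = 0.23/0.074 = 3.108
Step 4: n = ln(3.108)/ln(3.108) = 1.00 ≈ 1
Step 5: The reaction is first order in C₂H₅Cl.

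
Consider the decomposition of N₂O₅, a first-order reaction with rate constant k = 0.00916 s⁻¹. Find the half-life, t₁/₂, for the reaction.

75.67 s

Step 1: For a first-order reaction, t₁/₂ = ln(2)/k
Step 2: t₁/₂ = ln(2)/0.00916
Step 3: t₁/₂ = 0.6931/0.00916 = 75.67 s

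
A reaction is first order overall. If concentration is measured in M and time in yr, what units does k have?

yr⁻¹

Step 1: For overall order n, rate = k × (concentration)^n.
Step 2: Rate has units M·yr⁻¹; concentration term has units M^1.
Step 3: k = rate / (concentration)^n, so units of k = M^(1-1)·yr⁻¹ = yr⁻¹.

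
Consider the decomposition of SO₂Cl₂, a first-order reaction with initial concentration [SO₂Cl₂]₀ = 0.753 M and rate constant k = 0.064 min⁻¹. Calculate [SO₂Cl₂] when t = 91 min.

0.002226 M

Step 1: For a first-order reaction: [SO₂Cl₂] = [SO₂Cl₂]₀ × e^(-kt)
Step 2: [SO₂Cl₂] = 0.753 × e^(-0.064 × 91)
Step 3: [SO₂Cl₂] = 0.753 × e^(-5.824)
Step 4: [SO₂Cl₂] = 0.753 × 0.00295576 = 0.002226 M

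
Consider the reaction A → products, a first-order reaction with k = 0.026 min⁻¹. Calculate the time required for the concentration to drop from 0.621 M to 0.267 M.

32.46 min

Step 1: For first-order: t = ln([A]₀/[A])/k
Step 2: t = ln(0.621/0.267)/0.026
Step 3: t = ln(2.326)/0.026
Step 4: t = 0.8441/0.026 = 32.46 min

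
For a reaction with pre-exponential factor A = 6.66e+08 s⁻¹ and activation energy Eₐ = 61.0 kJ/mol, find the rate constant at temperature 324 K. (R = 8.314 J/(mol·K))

9.75e-02 s⁻¹

Step 1: Use the Arrhenius equation: k = A × exp(-Eₐ/RT)
Step 2: Convert Eₐ to J/mol: 61.0 kJ/mol = 61000 J/mol
Step 3: Calculate the exponent: -Eₐ/(RT) = -61000/(8.314 × 324) = -22.64513
Step 4: k = 6.66e+08 × exp(-22.64513)
Step 5: k = 6.66e+08 × 1.46334e-10 = 9.7458e-02 s⁻¹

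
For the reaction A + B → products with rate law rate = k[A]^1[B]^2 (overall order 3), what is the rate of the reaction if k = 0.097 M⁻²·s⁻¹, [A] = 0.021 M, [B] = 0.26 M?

0.0001377 M/s

Step 1: The rate law is rate = k[A]^1[B]^2, overall order = 1+2 = 3
Step 2: Substitute values: rate = 0.097 × (0.021)^1 × (0.26)^2
Step 3: rate = 0.097 × 0.021 × 0.0676 = 0.000137701 M/s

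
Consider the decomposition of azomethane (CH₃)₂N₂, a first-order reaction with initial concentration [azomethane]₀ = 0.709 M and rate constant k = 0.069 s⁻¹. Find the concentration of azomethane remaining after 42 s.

0.03909 M

Step 1: For a first-order reaction: [azomethane] = [azomethane]₀ × e^(-kt)
Step 2: [azomethane] = 0.709 × e^(-0.069 × 42)
Step 3: [azomethane] = 0.709 × e^(-2.898)
Step 4: [azomethane] = 0.709 × 0.0551334 = 0.03909 M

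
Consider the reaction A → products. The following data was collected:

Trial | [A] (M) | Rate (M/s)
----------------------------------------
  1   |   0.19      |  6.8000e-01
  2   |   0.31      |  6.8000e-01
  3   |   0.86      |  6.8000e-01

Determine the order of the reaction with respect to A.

zeroth order (0)

Step 1: Compare trials - when concentration changes, rate stays constant.
Step 2: rate₂/rate₁ = 6.8000e-01/6.8000e-01 = 1
Step 3: [A]₂/[A]₁ = 0.31/0.19 = 1.632
Step 4: Since rate ratio ≈ (conc ratio)^0, the reaction is zeroth order.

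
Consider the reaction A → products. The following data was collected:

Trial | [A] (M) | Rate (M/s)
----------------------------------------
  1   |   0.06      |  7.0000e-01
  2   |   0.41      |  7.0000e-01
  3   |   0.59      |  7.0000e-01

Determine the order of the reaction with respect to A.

zeroth order (0)

Step 1: Compare trials - when concentration changes, rate stays constant.
Step 2: rate₂/rate₁ = 7.0000e-01/7.0000e-01 = 1
Step 3: [A]₂/[A]₁ = 0.41/0.06 = 6.833
Step 4: Since rate ratio ≈ (conc ratio)^0, the reaction is zeroth order.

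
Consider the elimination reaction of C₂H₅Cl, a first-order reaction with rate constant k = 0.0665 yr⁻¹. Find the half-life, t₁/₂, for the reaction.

10.42 yr

Step 1: For a first-order reaction, t₁/₂ = ln(2)/k
Step 2: t₁/₂ = ln(2)/0.0665
Step 3: t₁/₂ = 0.6931/0.0665 = 10.42 yr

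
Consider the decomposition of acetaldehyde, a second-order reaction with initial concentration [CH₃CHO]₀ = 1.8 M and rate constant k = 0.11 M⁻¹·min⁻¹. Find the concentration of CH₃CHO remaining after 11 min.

0.5664 M

Step 1: For a second-order reaction: 1/[CH₃CHO] = 1/[CH₃CHO]₀ + kt
Step 2: 1/[CH₃CHO] = 1/1.8 + 0.11 × 11
Step 3: 1/[CH₃CHO] = 0.5556 + 1.21 = 1.766
Step 4: [CH₃CHO] = 1/1.766 = 0.5664 M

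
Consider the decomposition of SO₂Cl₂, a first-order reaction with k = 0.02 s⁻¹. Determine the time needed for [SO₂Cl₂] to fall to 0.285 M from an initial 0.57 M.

34.66 s

Step 1: For first-order: t = ln([SO₂Cl₂]₀/[SO₂Cl₂])/k
Step 2: t = ln(0.57/0.285)/0.02
Step 3: t = ln(2)/0.02
Step 4: t = 0.6931/0.02 = 34.66 s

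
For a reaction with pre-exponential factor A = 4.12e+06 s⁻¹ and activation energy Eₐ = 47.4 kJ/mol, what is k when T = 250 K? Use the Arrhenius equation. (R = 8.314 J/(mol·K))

5.14e-04 s⁻¹

Step 1: Use the Arrhenius equation: k = A × exp(-Eₐ/RT)
Step 2: Convert Eₐ to J/mol: 47.4 kJ/mol = 47400 J/mol
Step 3: Calculate the exponent: -Eₐ/(RT) = -47400/(8.314 × 250) = -22.80491
Step 4: k = 4.12e+06 × exp(-22.80491)
Step 5: k = 4.12e+06 × 1.24725e-10 = 5.1387e-04 s⁻¹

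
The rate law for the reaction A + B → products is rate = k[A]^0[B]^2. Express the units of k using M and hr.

M⁻¹·hr⁻¹

Step 1: Overall order = 0 + 2 = 2.
Step 2: rate has units M·hr⁻¹; [A]^0[B]^2 has units M^2.
Step 3: k = rate/([A]^0[B]^2), so units of k = M^(1-2)·hr⁻¹ = M⁻¹·hr⁻¹.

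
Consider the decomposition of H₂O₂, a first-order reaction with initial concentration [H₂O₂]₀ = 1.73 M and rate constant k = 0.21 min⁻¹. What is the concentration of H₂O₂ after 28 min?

0.004835 M

Step 1: For a first-order reaction: [H₂O₂] = [H₂O₂]₀ × e^(-kt)
Step 2: [H₂O₂] = 1.73 × e^(-0.21 × 28)
Step 3: [H₂O₂] = 1.73 × e^(-5.88)
Step 4: [H₂O₂] = 1.73 × 0.00279479 = 0.004835 M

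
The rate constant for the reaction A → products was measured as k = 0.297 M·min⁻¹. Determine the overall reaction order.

zeroth order (0)

Step 1: The units of k for an nth-order reaction are (concentration)^(1-n)·(time)⁻¹.
Step 2: Here k has units M·min⁻¹, so the concentration exponent is 1.
Step 3: 1 - n = 1 ⇒ n = 0. The reaction is zeroth order.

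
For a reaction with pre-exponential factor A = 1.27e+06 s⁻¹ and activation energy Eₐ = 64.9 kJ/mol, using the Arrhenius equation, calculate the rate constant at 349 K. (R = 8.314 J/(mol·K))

2.45e-04 s⁻¹

Step 1: Use the Arrhenius equation: k = A × exp(-Eₐ/RT)
Step 2: Convert Eₐ to J/mol: 64.9 kJ/mol = 64900 J/mol
Step 3: Calculate the exponent: -Eₐ/(RT) = -64900/(8.314 × 349) = -22.36708
Step 4: k = 1.27e+06 × exp(-22.36708)
Step 5: k = 1.27e+06 × 1.93242e-10 = 2.4542e-04 s⁻¹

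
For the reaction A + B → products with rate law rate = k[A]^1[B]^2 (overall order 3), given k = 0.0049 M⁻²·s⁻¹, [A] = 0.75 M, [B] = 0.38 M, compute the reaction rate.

0.0005307 M/s

Step 1: The rate law is rate = k[A]^1[B]^2, overall order = 1+2 = 3
Step 2: Substitute values: rate = 0.0049 × (0.75)^1 × (0.38)^2
Step 3: rate = 0.0049 × 0.75 × 0.1444 = 0.00053067 M/s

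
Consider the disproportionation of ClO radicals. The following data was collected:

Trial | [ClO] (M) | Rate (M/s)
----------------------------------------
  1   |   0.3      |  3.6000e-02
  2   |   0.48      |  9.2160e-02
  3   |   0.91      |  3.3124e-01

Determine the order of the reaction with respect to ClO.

second order (2)

Step 1: Compare trials to find order n where rate₂/rate₁ = ([ClO]₂/[ClO]₁)^n
Step 2: rate₂/rate₁ = 9.2160e-02/3.6000e-02 = 2.56
Step 3: [ClO]₂/[ClO]₁ = 0.48/0.3 = 1.6
Step 4: n = ln(2.56)/ln(1.6) = 2.00 ≈ 2
Step 5: The reaction is second order in ClO.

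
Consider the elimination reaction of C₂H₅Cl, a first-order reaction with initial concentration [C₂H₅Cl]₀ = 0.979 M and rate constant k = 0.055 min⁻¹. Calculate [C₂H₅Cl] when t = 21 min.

0.3084 M

Step 1: For a first-order reaction: [C₂H₅Cl] = [C₂H₅Cl]₀ × e^(-kt)
Step 2: [C₂H₅Cl] = 0.979 × e^(-0.055 × 21)
Step 3: [C₂H₅Cl] = 0.979 × e^(-1.155)
Step 4: [C₂H₅Cl] = 0.979 × 0.315058 = 0.3084 M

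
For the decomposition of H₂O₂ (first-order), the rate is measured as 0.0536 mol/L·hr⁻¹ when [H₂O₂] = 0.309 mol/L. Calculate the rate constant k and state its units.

0.1735 hr⁻¹

Step 1: rate = k[H₂O₂]^1, so k = rate / [H₂O₂]^1.
Step 2: k = 0.0536 / (0.309)^1 = 0.0536 / 0.309.
Step 3: k = 0.1735 hr⁻¹.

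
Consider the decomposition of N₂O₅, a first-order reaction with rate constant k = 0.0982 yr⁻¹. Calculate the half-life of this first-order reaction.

7.059 yr

Step 1: For a first-order reaction, t₁/₂ = ln(2)/k
Step 2: t₁/₂ = ln(2)/0.0982
Step 3: t₁/₂ = 0.6931/0.0982 = 7.059 yr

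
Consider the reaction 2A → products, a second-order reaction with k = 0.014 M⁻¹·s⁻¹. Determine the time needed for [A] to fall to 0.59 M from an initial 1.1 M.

56.13 s

Step 1: For second-order: t = (1/[A] - 1/[A]₀)/k
Step 2: t = (1/0.59 - 1/1.1)/0.014
Step 3: t = (1.695 - 0.9091)/0.014
Step 4: t = 0.7858/0.014 = 56.13 s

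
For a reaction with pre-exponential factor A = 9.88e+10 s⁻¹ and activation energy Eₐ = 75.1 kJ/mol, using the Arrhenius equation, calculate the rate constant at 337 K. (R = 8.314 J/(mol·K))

2.26e-01 s⁻¹

Step 1: Use the Arrhenius equation: k = A × exp(-Eₐ/RT)
Step 2: Convert Eₐ to J/mol: 75.1 kJ/mol = 75100 J/mol
Step 3: Calculate the exponent: -Eₐ/(RT) = -75100/(8.314 × 337) = -26.80403
Step 4: k = 9.88e+10 × exp(-26.80403)
Step 5: k = 9.88e+10 × 2.28643e-12 = 2.2590e-01 s⁻¹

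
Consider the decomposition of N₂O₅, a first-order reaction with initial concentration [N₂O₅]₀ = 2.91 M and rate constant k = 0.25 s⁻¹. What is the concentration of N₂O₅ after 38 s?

0.0002178 M

Step 1: For a first-order reaction: [N₂O₅] = [N₂O₅]₀ × e^(-kt)
Step 2: [N₂O₅] = 2.91 × e^(-0.25 × 38)
Step 3: [N₂O₅] = 2.91 × e^(-9.5)
Step 4: [N₂O₅] = 2.91 × 7.48518e-05 = 0.0002178 M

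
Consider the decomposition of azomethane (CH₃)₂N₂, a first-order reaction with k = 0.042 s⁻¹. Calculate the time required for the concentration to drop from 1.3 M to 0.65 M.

16.5 s

Step 1: For first-order: t = ln([azomethane]₀/[azomethane])/k
Step 2: t = ln(1.3/0.65)/0.042
Step 3: t = ln(2)/0.042
Step 4: t = 0.6931/0.042 = 16.5 s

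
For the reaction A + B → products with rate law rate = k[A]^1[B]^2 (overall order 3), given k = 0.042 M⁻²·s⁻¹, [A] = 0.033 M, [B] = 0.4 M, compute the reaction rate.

0.0002218 M/s

Step 1: The rate law is rate = k[A]^1[B]^2, overall order = 1+2 = 3
Step 2: Substitute values: rate = 0.042 × (0.033)^1 × (0.4)^2
Step 3: rate = 0.042 × 0.033 × 0.16 = 0.00022176 M/s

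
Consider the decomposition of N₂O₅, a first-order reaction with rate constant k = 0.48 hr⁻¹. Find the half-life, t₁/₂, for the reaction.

1.444 hr

Step 1: For a first-order reaction, t₁/₂ = ln(2)/k
Step 2: t₁/₂ = ln(2)/0.48
Step 3: t₁/₂ = 0.6931/0.48 = 1.444 hr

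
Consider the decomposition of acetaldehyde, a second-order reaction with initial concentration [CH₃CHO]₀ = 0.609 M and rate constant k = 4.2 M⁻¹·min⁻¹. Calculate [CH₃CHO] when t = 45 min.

0.005245 M

Step 1: For a second-order reaction: 1/[CH₃CHO] = 1/[CH₃CHO]₀ + kt
Step 2: 1/[CH₃CHO] = 1/0.609 + 4.2 × 45
Step 3: 1/[CH₃CHO] = 1.642 + 189 = 190.6
Step 4: [CH₃CHO] = 1/190.6 = 0.005245 M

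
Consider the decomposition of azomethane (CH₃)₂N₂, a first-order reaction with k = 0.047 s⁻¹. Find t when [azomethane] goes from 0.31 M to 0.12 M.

20.19 s

Step 1: For first-order: t = ln([azomethane]₀/[azomethane])/k
Step 2: t = ln(0.31/0.12)/0.047
Step 3: t = ln(2.583)/0.047
Step 4: t = 0.9491/0.047 = 20.19 s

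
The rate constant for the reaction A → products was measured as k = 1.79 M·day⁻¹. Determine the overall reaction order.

zeroth order (0)

Step 1: The units of k for an nth-order reaction are (concentration)^(1-n)·(time)⁻¹.
Step 2: Here k has units M·day⁻¹, so the concentration exponent is 1.
Step 3: 1 - n = 1 ⇒ n = 0. The reaction is zeroth order.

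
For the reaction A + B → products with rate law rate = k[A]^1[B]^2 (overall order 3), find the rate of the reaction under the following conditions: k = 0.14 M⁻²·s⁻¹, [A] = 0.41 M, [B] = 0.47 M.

0.01268 M/s

Step 1: The rate law is rate = k[A]^1[B]^2, overall order = 1+2 = 3
Step 2: Substitute values: rate = 0.14 × (0.41)^1 × (0.47)^2
Step 3: rate = 0.14 × 0.41 × 0.2209 = 0.0126797 M/s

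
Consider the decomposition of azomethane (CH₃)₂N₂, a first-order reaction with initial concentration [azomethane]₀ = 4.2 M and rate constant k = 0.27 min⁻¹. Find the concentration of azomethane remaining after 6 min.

0.8312 M

Step 1: For a first-order reaction: [azomethane] = [azomethane]₀ × e^(-kt)
Step 2: [azomethane] = 4.2 × e^(-0.27 × 6)
Step 3: [azomethane] = 4.2 × e^(-1.62)
Step 4: [azomethane] = 4.2 × 0.197899 = 0.8312 M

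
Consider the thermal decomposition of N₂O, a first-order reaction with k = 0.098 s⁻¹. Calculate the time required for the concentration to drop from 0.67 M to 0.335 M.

7.073 s

Step 1: For first-order: t = ln([N₂O]₀/[N₂O])/k
Step 2: t = ln(0.67/0.335)/0.098
Step 3: t = ln(2)/0.098
Step 4: t = 0.6931/0.098 = 7.073 s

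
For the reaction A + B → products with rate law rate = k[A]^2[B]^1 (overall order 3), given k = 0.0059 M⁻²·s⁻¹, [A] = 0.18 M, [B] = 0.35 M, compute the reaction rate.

6.691e-05 M/s

Step 1: The rate law is rate = k[A]^2[B]^1, overall order = 2+1 = 3
Step 2: Substitute values: rate = 0.0059 × (0.18)^2 × (0.35)^1
Step 3: rate = 0.0059 × 0.0324 × 0.35 = 6.6906e-05 M/s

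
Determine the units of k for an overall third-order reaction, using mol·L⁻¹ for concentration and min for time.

(mol·L⁻¹)⁻²·min⁻¹

Step 1: For overall order n, rate = k × (concentration)^n.
Step 2: Rate has units mol·L⁻¹·min⁻¹; concentration term has units (mol·L⁻¹)^3.
Step 3: k = rate / (concentration)^n, so units of k = (mol·L⁻¹)^(1-3)·min⁻¹ = (mol·L⁻¹)⁻²·min⁻¹.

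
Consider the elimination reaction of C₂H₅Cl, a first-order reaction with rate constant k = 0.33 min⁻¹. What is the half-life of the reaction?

2.1 min

Step 1: For a first-order reaction, t₁/₂ = ln(2)/k
Step 2: t₁/₂ = ln(2)/0.33
Step 3: t₁/₂ = 0.6931/0.33 = 2.1 min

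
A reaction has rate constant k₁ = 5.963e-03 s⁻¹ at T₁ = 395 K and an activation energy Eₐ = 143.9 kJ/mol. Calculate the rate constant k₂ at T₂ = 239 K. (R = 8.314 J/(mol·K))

2.261e-15 s⁻¹

Step 1: Use the two-temperature Arrhenius form: ln(k₂/k₁) = -Eₐ/R × (1/T₂ - 1/T₁)
Step 2: Convert Eₐ to J/mol: 143.9 kJ/mol = 143900 J/mol
Step 3: 1/T₂ - 1/T₁ = 1/239 - 1/395 = 1.652455e-03 K⁻¹
Step 4: ln(k₂/k₁) = -143900/8.314 × 1.652455e-03 = -28.60095
Step 5: k₂ = k₁ × exp(-28.60095) = 5.963e-03 × 3.79110e-13 = 2.261e-15 s⁻¹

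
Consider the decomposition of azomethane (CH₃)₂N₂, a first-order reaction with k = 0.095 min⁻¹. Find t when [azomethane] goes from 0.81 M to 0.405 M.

7.296 min

Step 1: For first-order: t = ln([azomethane]₀/[azomethane])/k
Step 2: t = ln(0.81/0.405)/0.095
Step 3: t = ln(2)/0.095
Step 4: t = 0.6931/0.095 = 7.296 min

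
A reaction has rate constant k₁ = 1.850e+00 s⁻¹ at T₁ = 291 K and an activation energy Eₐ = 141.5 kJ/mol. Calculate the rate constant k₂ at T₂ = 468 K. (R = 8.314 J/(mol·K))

7.476e+09 s⁻¹

Step 1: Use the two-temperature Arrhenius form: ln(k₂/k₁) = -Eₐ/R × (1/T₂ - 1/T₁)
Step 2: Convert Eₐ to J/mol: 141.5 kJ/mol = 141500 J/mol
Step 3: 1/T₂ - 1/T₁ = 1/468 - 1/291 = -1.299674e-03 K⁻¹
Step 4: ln(k₂/k₁) = -141500/8.314 × -1.299674e-03 = 22.11978
Step 5: k₂ = k₁ × exp(22.11978) = 1.850e+00 × 4.04109e+09 = 7.476e+09 s⁻¹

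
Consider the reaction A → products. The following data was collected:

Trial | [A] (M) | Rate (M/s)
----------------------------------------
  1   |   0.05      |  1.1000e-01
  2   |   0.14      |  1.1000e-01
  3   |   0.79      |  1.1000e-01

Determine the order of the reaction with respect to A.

zeroth order (0)

Step 1: Compare trials - when concentration changes, rate stays constant.
Step 2: rate₂/rate₁ = 1.1000e-01/1.1000e-01 = 1
Step 3: [A]₂/[A]₁ = 0.14/0.05 = 2.8
Step 4: Since rate ratio ≈ (conc ratio)^0, the reaction is zeroth order.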